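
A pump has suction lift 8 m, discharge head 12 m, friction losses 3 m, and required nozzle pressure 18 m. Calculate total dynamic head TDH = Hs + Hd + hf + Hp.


TDH = Hs + Hd + hf + Hp = 8 + 12 + 3 + 18 = 41

41 m


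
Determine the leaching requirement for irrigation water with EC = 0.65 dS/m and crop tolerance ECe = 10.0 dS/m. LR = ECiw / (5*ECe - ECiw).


LR = ECiw / (5*ECe - ECiw)
LR = 0.65 / (5*10.0 - 0.65)
LR = 0.65 / 49.3500

0.0132


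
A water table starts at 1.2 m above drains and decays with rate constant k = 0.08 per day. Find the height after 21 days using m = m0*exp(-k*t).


m = m0 * exp(-k*t)
m = 1.2 * exp(-0.08 * 21)
m = 1.2 * exp(-1.6800)

0.2236 m


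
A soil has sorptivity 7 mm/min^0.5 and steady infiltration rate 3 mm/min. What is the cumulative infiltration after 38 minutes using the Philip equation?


F = S*sqrt(t) + A*t
F = 7*sqrt(38) + 3*38
F = 7*6.164414 + 114

157.1509 mm


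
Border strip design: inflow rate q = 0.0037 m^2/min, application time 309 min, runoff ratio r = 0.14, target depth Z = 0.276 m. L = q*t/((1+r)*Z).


L = q*t/((1+r)*Z)
L = 0.0037*309/((1+0.14)*0.276)
L = 1.1433/0.31464

3.6337 m


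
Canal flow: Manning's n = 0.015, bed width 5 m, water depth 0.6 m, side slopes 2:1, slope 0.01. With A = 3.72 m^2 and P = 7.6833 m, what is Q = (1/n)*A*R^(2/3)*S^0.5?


R = A/P = 3.72/7.6833 = 0.484167
Q = (1/0.015) * 3.72 * 0.484167^(2/3) * 0.01^0.5

15.2914 m^3/s


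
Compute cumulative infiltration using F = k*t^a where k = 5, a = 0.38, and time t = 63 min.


F = k * t^a = 5 * 63^0.38
F = 5 * 4.827802

24.1390 mm


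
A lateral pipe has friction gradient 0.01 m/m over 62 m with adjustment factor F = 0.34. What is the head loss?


hf = J * L * F = 0.01 * 62 * 0.34 = 0.2108 m

0.2108 m


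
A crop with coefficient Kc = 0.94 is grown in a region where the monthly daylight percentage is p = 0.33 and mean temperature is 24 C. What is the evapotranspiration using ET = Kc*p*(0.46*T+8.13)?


ET = Kc * p * (0.46*T + 8.13)
ET = 0.94 * 0.33 * (0.46*24 + 8.13)
ET = 0.94 * 0.33 * 19.1700

5.9465 mm/day


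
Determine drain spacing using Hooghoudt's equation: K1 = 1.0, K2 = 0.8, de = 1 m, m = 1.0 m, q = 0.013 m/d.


S^2 = 8*K2*de*m/q + 4*K1*m^2/q
S^2 = 8*0.8*1*1.0/0.013 + 4*1.0*1.0^2/0.013
S = sqrt(800.0000)

28.2843 m


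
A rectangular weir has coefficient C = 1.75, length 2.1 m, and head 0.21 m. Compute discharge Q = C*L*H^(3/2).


Q = C * L * H^(3/2) = 1.75 * 2.1 * 0.21^1.5 = 1.75 * 2.1 * 0.096234

0.3537 m^3/s


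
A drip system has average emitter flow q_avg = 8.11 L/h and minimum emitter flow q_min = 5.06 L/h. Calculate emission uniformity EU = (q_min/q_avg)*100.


EU = (q_min/q_avg)*100 = (5.06/8.11)*100 = 62.3921%

62.3921 %


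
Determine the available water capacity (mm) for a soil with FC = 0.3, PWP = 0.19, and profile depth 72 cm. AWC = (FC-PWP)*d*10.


AWC = (FC - PWP) * d * 10
AWC = (0.3 - 0.19) * 72 * 10
AWC = 0.1100 * 72 * 10

79.2000 mm


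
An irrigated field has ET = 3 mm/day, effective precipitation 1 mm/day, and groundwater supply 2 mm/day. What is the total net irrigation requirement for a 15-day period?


Daily deficit = ET - Pe - GW = 3 - 1 - 2 = 0 mm/day
NIR = 0 * 15 = 0 mm

0 mm


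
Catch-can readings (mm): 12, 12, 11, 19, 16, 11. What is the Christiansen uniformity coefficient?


mean = 13.500000 mm
MAD = 2.666667 mm
CU = (1 - 2.666667/13.500000)*100

80.2469 %


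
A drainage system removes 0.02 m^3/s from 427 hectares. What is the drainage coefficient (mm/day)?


DC = Q * 86400 / (A * 10000) * 1000
DC = 0.02 * 86400 / (427 * 10000) * 1000
DC = 1728000.0000 / 4270000

0.4047 mm/day


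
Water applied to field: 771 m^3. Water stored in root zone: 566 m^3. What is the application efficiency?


Ea = V_root / V_field * 100 = 566 / 771 * 100 = 73.4112%

73.4112 %


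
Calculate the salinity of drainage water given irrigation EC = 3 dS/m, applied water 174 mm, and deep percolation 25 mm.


EC_dw = EC_iw * D_iw / D_dw
EC_dw = 3 * 174 / 25
EC_dw = 522 / 25

20.8800 dS/m


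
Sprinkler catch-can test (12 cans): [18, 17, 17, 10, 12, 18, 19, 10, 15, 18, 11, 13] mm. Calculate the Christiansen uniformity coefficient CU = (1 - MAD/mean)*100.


mean = 14.833333 mm
MAD = 3.027778 mm
CU = (1 - 3.027778/14.833333)*100

79.5880 %


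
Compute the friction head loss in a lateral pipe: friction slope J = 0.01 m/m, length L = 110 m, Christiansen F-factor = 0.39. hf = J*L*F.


hf = J * L * F = 0.01 * 110 * 0.39 = 0.4290 m

0.4290 m


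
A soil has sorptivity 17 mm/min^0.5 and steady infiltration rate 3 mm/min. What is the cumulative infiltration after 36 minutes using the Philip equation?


F = S*sqrt(t) + A*t
F = 17*sqrt(36) + 3*36
F = 17*6.000000 + 108

210.0000 mm


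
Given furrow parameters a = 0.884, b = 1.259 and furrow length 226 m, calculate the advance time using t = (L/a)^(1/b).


t = (L/a)^(1/b)
t = (226/0.884)^(1/1.259)
t = 255.656109^(1/1.259)

81.7252 min


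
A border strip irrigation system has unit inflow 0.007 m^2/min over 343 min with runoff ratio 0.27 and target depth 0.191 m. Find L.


L = q*t/((1+r)*Z)
L = 0.007*343/((1+0.27)*0.191)
L = 2.401/0.24257

9.8982 m


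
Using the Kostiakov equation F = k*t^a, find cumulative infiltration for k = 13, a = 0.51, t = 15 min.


F = k * t^a = 13 * 15^0.51
F = 13 * 3.979299

51.7309 mm


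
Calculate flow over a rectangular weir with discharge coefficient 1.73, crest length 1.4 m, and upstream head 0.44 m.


Q = C * L * H^(3/2) = 1.73 * 1.4 * 0.44^1.5 = 1.73 * 1.4 * 0.291863

0.7069 m^3/s


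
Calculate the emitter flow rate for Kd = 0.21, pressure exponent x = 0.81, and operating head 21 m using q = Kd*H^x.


q = Kd * H^x = 0.21 * 21^0.81 = 0.21 * 11.775995

2.4730 L/h


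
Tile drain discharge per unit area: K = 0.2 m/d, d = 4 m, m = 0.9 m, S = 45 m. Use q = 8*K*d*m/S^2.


q = 8*K*d*m/S^2
q = 8*0.2*4*0.9/45^2
q = 5.7600 / 2025

0.0028 m/d


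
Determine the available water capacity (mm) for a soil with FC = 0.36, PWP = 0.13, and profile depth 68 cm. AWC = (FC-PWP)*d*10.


AWC = (FC - PWP) * d * 10
AWC = (0.36 - 0.13) * 68 * 10
AWC = 0.2300 * 68 * 10

156.4000 mm


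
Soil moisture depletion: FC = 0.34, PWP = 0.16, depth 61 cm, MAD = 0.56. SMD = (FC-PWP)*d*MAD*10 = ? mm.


SMD = (FC - PWP) * d * MAD * 10
SMD = (0.34 - 0.16) * 61 * 0.56 * 10
SMD = 0.1800 * 61 * 0.56 * 10

61.4880 mm


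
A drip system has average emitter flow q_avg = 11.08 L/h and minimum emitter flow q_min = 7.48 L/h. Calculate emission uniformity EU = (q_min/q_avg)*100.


EU = (q_min/q_avg)*100 = (7.48/11.08)*100 = 67.5090%

67.5090 %


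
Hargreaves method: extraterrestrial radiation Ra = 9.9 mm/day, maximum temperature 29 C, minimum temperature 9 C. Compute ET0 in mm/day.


Tmean = (Tmax + Tmin)/2 = (29 + 9)/2 = 19.0
ET0 = 0.0023 * 9.9 * (19.0 + 17.8) * sqrt(29 - 9)
ET0 = 0.0023 * 9.9 * 36.8 * 4.472136

3.7474 mm/day


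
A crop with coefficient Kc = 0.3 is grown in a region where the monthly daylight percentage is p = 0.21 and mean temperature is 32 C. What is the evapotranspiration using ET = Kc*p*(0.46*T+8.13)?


ET = Kc * p * (0.46*T + 8.13)
ET = 0.3 * 0.21 * (0.46*32 + 8.13)
ET = 0.3 * 0.21 * 22.8500

1.4396 mm/day


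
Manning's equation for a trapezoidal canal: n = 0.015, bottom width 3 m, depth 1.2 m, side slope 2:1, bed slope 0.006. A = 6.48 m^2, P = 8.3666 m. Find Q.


R = A/P = 6.48/8.3666 = 0.774508
Q = (1/0.015) * 6.48 * 0.774508^(2/3) * 0.006^0.5

28.2213 m^3/s


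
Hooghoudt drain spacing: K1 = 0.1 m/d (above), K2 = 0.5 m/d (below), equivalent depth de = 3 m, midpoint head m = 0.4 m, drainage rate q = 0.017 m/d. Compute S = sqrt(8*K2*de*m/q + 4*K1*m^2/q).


S^2 = 8*K2*de*m/q + 4*K1*m^2/q
S^2 = 8*0.5*3*0.4/0.017 + 4*0.1*0.4^2/0.017
S = sqrt(286.1176)

16.9150 m


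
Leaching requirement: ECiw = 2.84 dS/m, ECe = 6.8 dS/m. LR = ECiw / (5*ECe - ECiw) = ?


LR = ECiw / (5*ECe - ECiw)
LR = 2.84 / (5*6.8 - 2.84)
LR = 2.84 / 31.1600

0.0911


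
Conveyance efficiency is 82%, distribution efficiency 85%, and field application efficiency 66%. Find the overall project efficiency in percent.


Ec = 0.82, Eb = 0.85, Ea = 0.66
E = 0.82 * 0.85 * 0.66 * 100 = 46.0020%

46.0020 %


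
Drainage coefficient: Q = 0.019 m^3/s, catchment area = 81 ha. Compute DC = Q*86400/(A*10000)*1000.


DC = Q * 86400 / (A * 10000) * 1000
DC = 0.019 * 86400 / (81 * 10000) * 1000
DC = 1641600.0000 / 810000

2.0267 mm/day


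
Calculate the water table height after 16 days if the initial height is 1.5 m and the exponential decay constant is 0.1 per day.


m = m0 * exp(-k*t)
m = 1.5 * exp(-0.1 * 16)
m = 1.5 * exp(-1.6000)

0.3028 m


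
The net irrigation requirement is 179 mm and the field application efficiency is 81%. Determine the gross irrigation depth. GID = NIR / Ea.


Ea = 81% = 0.81
GID = NIR / Ea = 179 / 0.81 = 220.9877 mm

220.9877 mm


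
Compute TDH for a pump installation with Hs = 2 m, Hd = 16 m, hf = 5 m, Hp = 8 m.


TDH = Hs + Hd + hf + Hp = 2 + 16 + 5 + 8 = 31

31 m


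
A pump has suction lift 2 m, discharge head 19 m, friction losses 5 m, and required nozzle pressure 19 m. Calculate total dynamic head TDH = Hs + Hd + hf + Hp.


TDH = Hs + Hd + hf + Hp = 2 + 19 + 5 + 19 = 45

45 m


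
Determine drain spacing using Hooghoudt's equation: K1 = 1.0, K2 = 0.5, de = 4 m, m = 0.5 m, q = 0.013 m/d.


S^2 = 8*K2*de*m/q + 4*K1*m^2/q
S^2 = 8*0.5*4*0.5/0.013 + 4*1.0*0.5^2/0.013
S = sqrt(692.3077)

26.3117 m


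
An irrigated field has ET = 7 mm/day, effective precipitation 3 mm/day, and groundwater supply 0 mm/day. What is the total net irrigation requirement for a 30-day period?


Daily deficit = ET - Pe - GW = 7 - 3 - 0 = 4 mm/day
NIR = 4 * 30 = 120 mm

120.0000 mm


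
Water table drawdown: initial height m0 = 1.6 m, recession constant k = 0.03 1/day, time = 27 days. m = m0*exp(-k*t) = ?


m = m0 * exp(-k*t)
m = 1.6 * exp(-0.03 * 27)
m = 1.6 * exp(-0.8100)

0.7118 m


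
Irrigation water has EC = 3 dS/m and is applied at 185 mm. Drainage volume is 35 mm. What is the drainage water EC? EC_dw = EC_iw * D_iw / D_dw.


EC_dw = EC_iw * D_iw / D_dw
EC_dw = 3 * 185 / 35
EC_dw = 555 / 35

15.8571 dS/m


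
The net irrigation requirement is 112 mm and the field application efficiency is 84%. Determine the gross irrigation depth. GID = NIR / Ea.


Ea = 84% = 0.84
GID = NIR / Ea = 112 / 0.84 = 133.3333 mm

133.3333 mm


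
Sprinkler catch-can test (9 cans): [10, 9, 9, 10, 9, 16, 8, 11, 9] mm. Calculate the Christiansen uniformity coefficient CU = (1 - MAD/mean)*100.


mean = 10.111111 mm
MAD = 1.506173 mm
CU = (1 - 1.506173/10.111111)*100

85.1038 %


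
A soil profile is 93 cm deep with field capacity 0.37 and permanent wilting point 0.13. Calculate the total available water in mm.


AWC = (FC - PWP) * d * 10
AWC = (0.37 - 0.13) * 93 * 10
AWC = 0.2400 * 93 * 10

223.2000 mm


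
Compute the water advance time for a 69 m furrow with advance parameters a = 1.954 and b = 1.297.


t = (L/a)^(1/b)
t = (69/1.954)^(1/1.297)
t = 35.312180^(1/1.297)

15.6122 min


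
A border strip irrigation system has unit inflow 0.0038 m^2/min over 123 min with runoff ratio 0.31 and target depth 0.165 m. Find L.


L = q*t/((1+r)*Z)
L = 0.0038*123/((1+0.31)*0.165)
L = 0.4674/0.21615

2.1624 m


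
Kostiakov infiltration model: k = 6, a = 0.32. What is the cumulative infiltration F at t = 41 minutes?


F = k * t^a = 6 * 41^0.32
F = 6 * 3.281639

19.6898 mm


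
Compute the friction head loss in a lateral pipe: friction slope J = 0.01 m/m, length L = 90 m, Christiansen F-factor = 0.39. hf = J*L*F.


hf = J * L * F = 0.01 * 90 * 0.39 = 0.3510 m

0.3510 m


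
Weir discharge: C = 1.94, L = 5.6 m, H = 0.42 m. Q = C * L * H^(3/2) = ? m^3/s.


Q = C * L * H^(3/2) = 1.94 * 5.6 * 0.42^1.5 = 1.94 * 5.6 * 0.272191

2.9571 m^3/s


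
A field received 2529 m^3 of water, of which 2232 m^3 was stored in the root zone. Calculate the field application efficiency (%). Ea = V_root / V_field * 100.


Ea = V_root / V_field * 100 = 2232 / 2529 * 100 = 88.2562%

88.2562 %


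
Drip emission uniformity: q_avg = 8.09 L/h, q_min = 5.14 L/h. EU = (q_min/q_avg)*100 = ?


EU = (q_min/q_avg)*100 = (5.14/8.09)*100 = 63.5352%

63.5352 %


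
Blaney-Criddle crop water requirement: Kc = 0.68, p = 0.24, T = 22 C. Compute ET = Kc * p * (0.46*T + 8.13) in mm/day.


ET = Kc * p * (0.46*T + 8.13)
ET = 0.68 * 0.24 * (0.46*22 + 8.13)
ET = 0.68 * 0.24 * 18.2500

2.9784 mm/day


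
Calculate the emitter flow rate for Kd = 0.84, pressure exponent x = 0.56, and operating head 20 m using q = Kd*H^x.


q = Kd * H^x = 0.84 * 20^0.56 = 0.84 * 5.352748

4.4963 L/h


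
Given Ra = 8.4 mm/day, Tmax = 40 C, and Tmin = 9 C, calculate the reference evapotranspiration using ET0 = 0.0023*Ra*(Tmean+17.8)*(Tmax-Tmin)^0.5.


Tmean = (Tmax + Tmin)/2 = (40 + 9)/2 = 24.5
ET0 = 0.0023 * 8.4 * (24.5 + 17.8) * sqrt(40 - 9)
ET0 = 0.0023 * 8.4 * 42.3 * 5.567764

4.5502 mm/day


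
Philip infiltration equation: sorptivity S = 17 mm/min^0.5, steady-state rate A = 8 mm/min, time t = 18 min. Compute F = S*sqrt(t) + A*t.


F = S*sqrt(t) + A*t
F = 17*sqrt(18) + 8*18
F = 17*4.242641 + 144

216.1249 mm


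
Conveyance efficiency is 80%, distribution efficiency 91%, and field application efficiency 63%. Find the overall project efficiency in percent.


Ec = 0.8, Eb = 0.91, Ea = 0.63
E = 0.8 * 0.91 * 0.63 * 100 = 45.8640%

45.8640 %


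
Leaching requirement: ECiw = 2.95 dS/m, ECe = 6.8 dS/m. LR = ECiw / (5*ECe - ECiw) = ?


LR = ECiw / (5*ECe - ECiw)
LR = 2.95 / (5*6.8 - 2.95)
LR = 2.95 / 31.0500

0.0950


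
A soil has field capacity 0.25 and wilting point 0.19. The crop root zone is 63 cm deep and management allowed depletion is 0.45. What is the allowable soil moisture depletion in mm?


SMD = (FC - PWP) * d * MAD * 10
SMD = (0.25 - 0.19) * 63 * 0.45 * 10
SMD = 0.0600 * 63 * 0.45 * 10

17.0100 mm


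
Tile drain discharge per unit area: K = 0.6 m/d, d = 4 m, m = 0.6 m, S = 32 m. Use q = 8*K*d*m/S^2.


q = 8*K*d*m/S^2
q = 8*0.6*4*0.6/32^2
q = 11.5200 / 1024

0.0112 m/d


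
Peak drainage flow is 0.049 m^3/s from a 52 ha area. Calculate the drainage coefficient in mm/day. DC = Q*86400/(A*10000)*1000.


DC = Q * 86400 / (A * 10000) * 1000
DC = 0.049 * 86400 / (52 * 10000) * 1000
DC = 4233600.0000 / 520000

8.1415 mm/day


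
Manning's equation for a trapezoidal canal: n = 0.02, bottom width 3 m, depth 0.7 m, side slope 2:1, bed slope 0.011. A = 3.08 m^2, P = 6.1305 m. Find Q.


R = A/P = 3.08/6.1305 = 0.502406
Q = (1/0.02) * 3.08 * 0.502406^(2/3) * 0.011^0.5

10.2075 m^3/s


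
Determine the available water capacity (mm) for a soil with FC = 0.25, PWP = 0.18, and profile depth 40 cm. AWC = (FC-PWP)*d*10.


AWC = (FC - PWP) * d * 10
AWC = (0.25 - 0.18) * 40 * 10
AWC = 0.0700 * 40 * 10

28.0000 mm


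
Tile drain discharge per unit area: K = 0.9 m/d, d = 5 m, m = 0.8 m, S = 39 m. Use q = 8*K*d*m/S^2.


q = 8*K*d*m/S^2
q = 8*0.9*5*0.8/39^2
q = 28.8000 / 1521

0.0189 m/d


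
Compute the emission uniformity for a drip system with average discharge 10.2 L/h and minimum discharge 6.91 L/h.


EU = (q_min/q_avg)*100 = (6.91/10.2)*100 = 67.7451%

67.7451 %


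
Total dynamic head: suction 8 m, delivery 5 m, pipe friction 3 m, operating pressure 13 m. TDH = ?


TDH = Hs + Hd + hf + Hp = 8 + 5 + 3 + 13 = 29

29 m


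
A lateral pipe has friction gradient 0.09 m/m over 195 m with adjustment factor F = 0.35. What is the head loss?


hf = J * L * F = 0.09 * 195 * 0.35 = 6.1425 m

6.1425 m


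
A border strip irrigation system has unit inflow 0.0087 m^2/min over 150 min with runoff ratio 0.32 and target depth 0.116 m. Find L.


L = q*t/((1+r)*Z)
L = 0.0087*150/((1+0.32)*0.116)
L = 1.305/0.15312

8.5227 m


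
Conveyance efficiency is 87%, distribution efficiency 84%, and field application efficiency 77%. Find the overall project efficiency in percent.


Ec = 0.87, Eb = 0.84, Ea = 0.77
E = 0.87 * 0.84 * 0.77 * 100 = 56.2716%

56.2716 %


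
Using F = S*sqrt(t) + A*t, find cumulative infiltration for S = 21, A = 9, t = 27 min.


F = S*sqrt(t) + A*t
F = 21*sqrt(27) + 9*27
F = 21*5.196152 + 243

352.1192 mm


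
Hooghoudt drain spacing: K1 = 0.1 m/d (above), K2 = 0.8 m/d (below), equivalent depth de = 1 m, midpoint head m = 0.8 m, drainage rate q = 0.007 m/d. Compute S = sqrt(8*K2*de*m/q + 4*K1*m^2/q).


S^2 = 8*K2*de*m/q + 4*K1*m^2/q
S^2 = 8*0.8*1*0.8/0.007 + 4*0.1*0.8^2/0.007
S = sqrt(768.0000)

27.7128 m


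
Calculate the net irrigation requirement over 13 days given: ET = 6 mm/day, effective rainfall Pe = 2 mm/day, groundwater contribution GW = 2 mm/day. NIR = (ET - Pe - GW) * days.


Daily deficit = ET - Pe - GW = 6 - 2 - 2 = 2 mm/day
NIR = 2 * 13 = 26 mm

26.0000 mm


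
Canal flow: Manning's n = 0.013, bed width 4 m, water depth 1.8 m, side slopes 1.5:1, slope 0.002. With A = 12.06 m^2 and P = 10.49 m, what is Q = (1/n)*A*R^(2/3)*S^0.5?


R = A/P = 12.06/10.49 = 1.149666
Q = (1/0.013) * 12.06 * 1.149666^(2/3) * 0.002^0.5

45.5303 m^3/s


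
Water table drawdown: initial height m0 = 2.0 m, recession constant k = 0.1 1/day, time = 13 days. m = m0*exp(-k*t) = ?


m = m0 * exp(-k*t)
m = 2.0 * exp(-0.1 * 13)
m = 2.0 * exp(-1.3000)

0.5451 m


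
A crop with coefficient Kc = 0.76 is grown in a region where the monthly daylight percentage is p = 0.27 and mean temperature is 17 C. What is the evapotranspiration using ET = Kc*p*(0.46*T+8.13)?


ET = Kc * p * (0.46*T + 8.13)
ET = 0.76 * 0.27 * (0.46*17 + 8.13)
ET = 0.76 * 0.27 * 15.9500

3.2729 mm/day


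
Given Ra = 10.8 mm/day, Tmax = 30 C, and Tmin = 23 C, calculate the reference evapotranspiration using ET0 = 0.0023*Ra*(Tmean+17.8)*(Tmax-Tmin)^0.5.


Tmean = (Tmax + Tmin)/2 = (30 + 23)/2 = 26.5
ET0 = 0.0023 * 10.8 * (26.5 + 17.8) * sqrt(30 - 23)
ET0 = 0.0023 * 10.8 * 44.3 * 2.645751

2.9114 mm/day


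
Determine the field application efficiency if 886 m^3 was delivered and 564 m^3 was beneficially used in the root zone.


Ea = V_root / V_field * 100 = 564 / 886 * 100 = 63.6569%

63.6569 %


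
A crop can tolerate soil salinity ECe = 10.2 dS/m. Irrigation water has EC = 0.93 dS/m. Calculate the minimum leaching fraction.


LR = ECiw / (5*ECe - ECiw)
LR = 0.93 / (5*10.2 - 0.93)
LR = 0.93 / 50.0700

0.0186


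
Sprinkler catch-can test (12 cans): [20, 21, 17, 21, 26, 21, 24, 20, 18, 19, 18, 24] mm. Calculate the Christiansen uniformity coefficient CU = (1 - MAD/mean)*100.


mean = 20.750000 mm
MAD = 2.083333 mm
CU = (1 - 2.083333/20.750000)*100

89.9598 %


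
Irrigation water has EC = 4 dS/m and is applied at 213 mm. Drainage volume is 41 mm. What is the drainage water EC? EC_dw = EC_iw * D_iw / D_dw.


EC_dw = EC_iw * D_iw / D_dw
EC_dw = 4 * 213 / 41
EC_dw = 852 / 41

20.7805 dS/m


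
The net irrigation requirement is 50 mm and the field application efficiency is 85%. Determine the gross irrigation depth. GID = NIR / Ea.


Ea = 85% = 0.85
GID = NIR / Ea = 50 / 0.85 = 58.8235 mm

58.8235 mm


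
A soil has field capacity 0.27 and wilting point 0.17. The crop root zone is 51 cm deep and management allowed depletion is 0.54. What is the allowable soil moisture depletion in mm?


SMD = (FC - PWP) * d * MAD * 10
SMD = (0.27 - 0.17) * 51 * 0.54 * 10
SMD = 0.1000 * 51 * 0.54 * 10

27.5400 mm


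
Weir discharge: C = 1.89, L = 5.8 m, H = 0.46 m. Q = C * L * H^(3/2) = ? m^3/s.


Q = C * L * H^(3/2) = 1.89 * 5.8 * 0.46^1.5 = 1.89 * 5.8 * 0.311987

3.4200 m^3/s


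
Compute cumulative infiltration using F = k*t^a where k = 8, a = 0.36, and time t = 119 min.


F = k * t^a = 8 * 119^0.36
F = 8 * 5.587235

44.6979 mm


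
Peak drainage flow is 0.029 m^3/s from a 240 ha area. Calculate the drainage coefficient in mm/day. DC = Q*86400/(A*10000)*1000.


DC = Q * 86400 / (A * 10000) * 1000
DC = 0.029 * 86400 / (240 * 10000) * 1000
DC = 2505600.0000 / 2400000

1.0440 mm/day


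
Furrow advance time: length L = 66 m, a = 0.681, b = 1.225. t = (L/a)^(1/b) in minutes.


t = (L/a)^(1/b)
t = (66/0.681)^(1/1.225)
t = 96.916300^(1/1.225)

41.8358 min


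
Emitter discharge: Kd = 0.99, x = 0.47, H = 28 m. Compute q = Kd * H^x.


q = Kd * H^x = 0.99 * 28^0.47 = 0.99 * 4.788112

4.7402 L/h


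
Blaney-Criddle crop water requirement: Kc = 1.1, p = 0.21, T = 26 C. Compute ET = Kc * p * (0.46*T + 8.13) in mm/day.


ET = Kc * p * (0.46*T + 8.13)
ET = 1.1 * 0.21 * (0.46*26 + 8.13)
ET = 1.1 * 0.21 * 20.0900

4.6408 mm/day


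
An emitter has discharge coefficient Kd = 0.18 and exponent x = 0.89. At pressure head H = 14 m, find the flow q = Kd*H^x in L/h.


q = Kd * H^x = 0.18 * 14^0.89 = 0.18 * 10.472586

1.8851 L/h


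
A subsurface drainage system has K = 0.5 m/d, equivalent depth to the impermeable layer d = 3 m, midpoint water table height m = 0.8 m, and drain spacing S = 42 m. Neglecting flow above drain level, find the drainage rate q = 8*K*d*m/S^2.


q = 8*K*d*m/S^2
q = 8*0.5*3*0.8/42^2
q = 9.6000 / 1764

0.0054 m/d


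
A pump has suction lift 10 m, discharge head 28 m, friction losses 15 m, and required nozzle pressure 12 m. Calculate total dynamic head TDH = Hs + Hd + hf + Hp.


TDH = Hs + Hd + hf + Hp = 10 + 28 + 15 + 12 = 65

65 m


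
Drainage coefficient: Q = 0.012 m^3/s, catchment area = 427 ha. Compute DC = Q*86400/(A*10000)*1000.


DC = Q * 86400 / (A * 10000) * 1000
DC = 0.012 * 86400 / (427 * 10000) * 1000
DC = 1036800.0000 / 4270000

0.2428 mm/day


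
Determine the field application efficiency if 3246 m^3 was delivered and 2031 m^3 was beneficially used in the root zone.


Ea = V_root / V_field * 100 = 2031 / 3246 * 100 = 62.5693%

62.5693 %


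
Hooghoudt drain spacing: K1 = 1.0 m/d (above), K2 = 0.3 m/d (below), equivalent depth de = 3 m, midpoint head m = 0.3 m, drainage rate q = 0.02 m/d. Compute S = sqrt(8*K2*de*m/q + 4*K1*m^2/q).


S^2 = 8*K2*de*m/q + 4*K1*m^2/q
S^2 = 8*0.3*3*0.3/0.02 + 4*1.0*0.3^2/0.02
S = sqrt(126.0000)

11.2250 m


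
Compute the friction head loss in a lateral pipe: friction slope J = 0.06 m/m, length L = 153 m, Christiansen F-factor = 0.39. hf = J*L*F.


hf = J * L * F = 0.06 * 153 * 0.39 = 3.5802 m

3.5802 m


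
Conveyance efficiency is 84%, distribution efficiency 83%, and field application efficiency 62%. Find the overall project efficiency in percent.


Ec = 0.84, Eb = 0.83, Ea = 0.62
E = 0.84 * 0.83 * 0.62 * 100 = 43.2264%

43.2264 %


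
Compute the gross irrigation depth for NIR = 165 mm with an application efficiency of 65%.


Ea = 65% = 0.65
GID = NIR / Ea = 165 / 0.65 = 253.8462 mm

253.8462 mm


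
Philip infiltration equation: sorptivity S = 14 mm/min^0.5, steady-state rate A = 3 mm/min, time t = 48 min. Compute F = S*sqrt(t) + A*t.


F = S*sqrt(t) + A*t
F = 14*sqrt(48) + 3*48
F = 14*6.928203 + 144

240.9948 mm


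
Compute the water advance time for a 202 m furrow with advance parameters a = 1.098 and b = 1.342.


t = (L/a)^(1/b)
t = (202/1.098)^(1/1.342)
t = 183.970856^(1/1.342)

48.7071 min


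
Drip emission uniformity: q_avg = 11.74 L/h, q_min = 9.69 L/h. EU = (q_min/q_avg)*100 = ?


EU = (q_min/q_avg)*100 = (9.69/11.74)*100 = 82.5383%

82.5383 %


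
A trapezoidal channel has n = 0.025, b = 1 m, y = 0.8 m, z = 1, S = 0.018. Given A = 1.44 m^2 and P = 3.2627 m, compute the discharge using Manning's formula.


R = A/P = 1.44/3.2627 = 0.441352
Q = (1/0.025) * 1.44 * 0.441352^(2/3) * 0.018^0.5

4.4797 m^3/s


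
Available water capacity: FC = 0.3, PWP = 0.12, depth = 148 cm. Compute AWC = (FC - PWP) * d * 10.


AWC = (FC - PWP) * d * 10
AWC = (0.3 - 0.12) * 148 * 10
AWC = 0.1800 * 148 * 10

266.4000 mm


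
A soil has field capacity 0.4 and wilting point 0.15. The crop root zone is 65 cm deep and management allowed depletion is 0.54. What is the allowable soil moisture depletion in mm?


SMD = (FC - PWP) * d * MAD * 10
SMD = (0.4 - 0.15) * 65 * 0.54 * 10
SMD = 0.2500 * 65 * 0.54 * 10

87.7500 mm


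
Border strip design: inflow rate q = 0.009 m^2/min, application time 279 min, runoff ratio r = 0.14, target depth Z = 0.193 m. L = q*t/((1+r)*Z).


L = q*t/((1+r)*Z)
L = 0.009*279/((1+0.14)*0.193)
L = 2.511/0.22002

11.4126 m


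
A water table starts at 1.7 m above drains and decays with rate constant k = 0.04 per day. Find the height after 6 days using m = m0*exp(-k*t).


m = m0 * exp(-k*t)
m = 1.7 * exp(-0.04 * 6)
m = 1.7 * exp(-0.2400)

1.3373 m


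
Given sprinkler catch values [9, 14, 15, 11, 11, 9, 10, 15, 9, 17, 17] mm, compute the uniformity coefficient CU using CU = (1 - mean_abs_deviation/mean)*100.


mean = 12.454545 mm
MAD = 2.859504 mm
CU = (1 - 2.859504/12.454545)*100

77.0405 %


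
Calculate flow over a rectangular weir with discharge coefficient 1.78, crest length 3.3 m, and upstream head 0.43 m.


Q = C * L * H^(3/2) = 1.78 * 3.3 * 0.43^1.5 = 1.78 * 3.3 * 0.281970

1.6563 m^3/s


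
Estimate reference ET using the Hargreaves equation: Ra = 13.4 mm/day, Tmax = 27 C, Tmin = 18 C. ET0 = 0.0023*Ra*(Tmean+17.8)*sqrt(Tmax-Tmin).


Tmean = (Tmax + Tmin)/2 = (27 + 18)/2 = 22.5
ET0 = 0.0023 * 13.4 * (22.5 + 17.8) * sqrt(27 - 18)
ET0 = 0.0023 * 13.4 * 40.3 * 3.000000

3.7261 mm/day


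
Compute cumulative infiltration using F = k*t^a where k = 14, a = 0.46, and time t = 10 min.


F = k * t^a = 14 * 10^0.46
F = 14 * 2.884032

40.3764 mm


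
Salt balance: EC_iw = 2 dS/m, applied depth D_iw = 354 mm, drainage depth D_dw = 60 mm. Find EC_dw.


EC_dw = EC_iw * D_iw / D_dw
EC_dw = 2 * 354 / 60
EC_dw = 708 / 60

11.8000 dS/m


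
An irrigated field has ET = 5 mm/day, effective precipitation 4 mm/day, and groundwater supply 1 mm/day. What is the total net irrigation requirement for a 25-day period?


Daily deficit = ET - Pe - GW = 5 - 4 - 1 = 0 mm/day
NIR = 0 * 25 = 0 mm

0 mm


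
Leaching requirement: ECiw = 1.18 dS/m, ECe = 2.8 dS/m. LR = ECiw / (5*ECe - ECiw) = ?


LR = ECiw / (5*ECe - ECiw)
LR = 1.18 / (5*2.8 - 1.18)
LR = 1.18 / 12.8200

0.0920


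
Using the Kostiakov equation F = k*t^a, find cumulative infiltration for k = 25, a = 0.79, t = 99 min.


F = k * t^a = 25 * 99^0.79
F = 25 * 37.718273

942.9568 mm


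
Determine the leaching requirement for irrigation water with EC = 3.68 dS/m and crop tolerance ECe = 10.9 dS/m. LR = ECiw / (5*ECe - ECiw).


LR = ECiw / (5*ECe - ECiw)
LR = 3.68 / (5*10.9 - 3.68)
LR = 3.68 / 50.8200

0.0724


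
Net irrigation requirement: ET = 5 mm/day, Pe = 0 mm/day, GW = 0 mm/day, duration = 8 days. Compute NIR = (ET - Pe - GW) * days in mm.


Daily deficit = ET - Pe - GW = 5 - 0 - 0 = 5 mm/day
NIR = 5 * 8 = 40 mm

40.0000 mm


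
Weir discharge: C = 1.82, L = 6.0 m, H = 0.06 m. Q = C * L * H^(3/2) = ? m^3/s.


Q = C * L * H^(3/2) = 1.82 * 6.0 * 0.06^1.5 = 1.82 * 6.0 * 0.014697

0.1605 m^3/s


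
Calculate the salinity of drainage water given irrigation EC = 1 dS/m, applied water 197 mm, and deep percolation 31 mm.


EC_dw = EC_iw * D_iw / D_dw
EC_dw = 1 * 197 / 31
EC_dw = 197 / 31

6.3548 dS/m


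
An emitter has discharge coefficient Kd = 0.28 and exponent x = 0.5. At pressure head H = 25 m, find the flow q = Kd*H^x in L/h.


q = Kd * H^x = 0.28 * 25^0.5 = 0.28 * 5.000000

1.4000 L/h


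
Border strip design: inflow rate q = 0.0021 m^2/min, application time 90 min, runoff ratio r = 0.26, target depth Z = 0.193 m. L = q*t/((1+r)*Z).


L = q*t/((1+r)*Z)
L = 0.0021*90/((1+0.26)*0.193)
L = 0.189/0.24318

0.7772 m


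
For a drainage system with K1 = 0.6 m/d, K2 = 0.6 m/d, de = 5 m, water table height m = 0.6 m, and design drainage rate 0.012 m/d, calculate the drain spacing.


S^2 = 8*K2*de*m/q + 4*K1*m^2/q
S^2 = 8*0.6*5*0.6/0.012 + 4*0.6*0.6^2/0.012
S = sqrt(1272.0000)

35.6651 m


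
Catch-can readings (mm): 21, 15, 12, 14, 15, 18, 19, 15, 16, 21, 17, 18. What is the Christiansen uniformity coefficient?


mean = 16.750000 mm
MAD = 2.250000 mm
CU = (1 - 2.250000/16.750000)*100

86.5672 %


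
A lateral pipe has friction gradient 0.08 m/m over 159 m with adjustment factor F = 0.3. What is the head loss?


hf = J * L * F = 0.08 * 159 * 0.3 = 3.8160 m

3.8160 m


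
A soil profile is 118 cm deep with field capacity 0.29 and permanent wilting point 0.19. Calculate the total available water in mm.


AWC = (FC - PWP) * d * 10
AWC = (0.29 - 0.19) * 118 * 10
AWC = 0.1000 * 118 * 10

118.0000 mm


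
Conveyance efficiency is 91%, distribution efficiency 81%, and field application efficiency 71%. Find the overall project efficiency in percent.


Ec = 0.91, Eb = 0.81, Ea = 0.71
E = 0.91 * 0.81 * 0.71 * 100 = 52.3341%

52.3341 %


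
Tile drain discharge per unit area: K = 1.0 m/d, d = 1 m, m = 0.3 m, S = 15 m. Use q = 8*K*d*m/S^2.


q = 8*K*d*m/S^2
q = 8*1.0*1*0.3/15^2
q = 2.4000 / 225

0.0107 m/d


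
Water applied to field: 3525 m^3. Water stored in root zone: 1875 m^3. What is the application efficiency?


Ea = V_root / V_field * 100 = 1875 / 3525 * 100 = 53.1915%

53.1915 %


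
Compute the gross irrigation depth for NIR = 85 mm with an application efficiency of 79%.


Ea = 79% = 0.79
GID = NIR / Ea = 85 / 0.79 = 107.5949 mm

107.5949 mm


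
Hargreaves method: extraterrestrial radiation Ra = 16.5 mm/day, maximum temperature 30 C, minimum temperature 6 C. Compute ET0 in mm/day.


Tmean = (Tmax + Tmin)/2 = (30 + 6)/2 = 18.0
ET0 = 0.0023 * 16.5 * (18.0 + 17.8) * sqrt(30 - 6)
ET0 = 0.0023 * 16.5 * 35.8 * 4.898979

6.6558 mm/day


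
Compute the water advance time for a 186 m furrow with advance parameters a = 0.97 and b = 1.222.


t = (L/a)^(1/b)
t = (186/0.97)^(1/1.222)
t = 191.752577^(1/1.222)

73.7967 min


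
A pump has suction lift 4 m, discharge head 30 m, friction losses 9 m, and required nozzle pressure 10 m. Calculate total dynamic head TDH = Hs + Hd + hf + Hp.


TDH = Hs + Hd + hf + Hp = 4 + 30 + 9 + 10 = 53

53 m


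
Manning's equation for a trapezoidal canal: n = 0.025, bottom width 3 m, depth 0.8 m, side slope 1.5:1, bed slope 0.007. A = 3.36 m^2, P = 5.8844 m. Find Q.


R = A/P = 3.36/5.8844 = 0.571001
Q = (1/0.025) * 3.36 * 0.571001^(2/3) * 0.007^0.5

7.7394 m^3/s


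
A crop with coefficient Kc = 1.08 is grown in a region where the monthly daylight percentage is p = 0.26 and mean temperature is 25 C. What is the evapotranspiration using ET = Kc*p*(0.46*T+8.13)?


ET = Kc * p * (0.46*T + 8.13)
ET = 1.08 * 0.26 * (0.46*25 + 8.13)
ET = 1.08 * 0.26 * 19.6300

5.5121 mm/day


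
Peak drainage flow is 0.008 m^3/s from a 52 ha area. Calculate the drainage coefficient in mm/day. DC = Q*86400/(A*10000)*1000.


DC = Q * 86400 / (A * 10000) * 1000
DC = 0.008 * 86400 / (52 * 10000) * 1000
DC = 691200.0000 / 520000

1.3292 mm/day


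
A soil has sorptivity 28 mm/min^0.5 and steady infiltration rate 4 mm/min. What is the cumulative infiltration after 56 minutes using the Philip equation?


F = S*sqrt(t) + A*t
F = 28*sqrt(56) + 4*56
F = 28*7.483315 + 224

433.5328 mm


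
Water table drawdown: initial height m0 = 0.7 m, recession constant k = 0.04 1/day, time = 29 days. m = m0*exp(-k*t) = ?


m = m0 * exp(-k*t)
m = 0.7 * exp(-0.04 * 29)
m = 0.7 * exp(-1.1600)

0.2194 m


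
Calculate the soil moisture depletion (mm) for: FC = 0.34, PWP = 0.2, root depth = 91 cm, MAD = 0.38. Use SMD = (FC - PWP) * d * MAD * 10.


SMD = (FC - PWP) * d * MAD * 10
SMD = (0.34 - 0.2) * 91 * 0.38 * 10
SMD = 0.1400 * 91 * 0.38 * 10

48.4120 mm


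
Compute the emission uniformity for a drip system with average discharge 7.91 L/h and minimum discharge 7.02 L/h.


EU = (q_min/q_avg)*100 = (7.02/7.91)*100 = 88.7484%

88.7484 %


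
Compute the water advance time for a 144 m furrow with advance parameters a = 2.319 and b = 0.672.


t = (L/a)^(1/b)
t = (144/2.319)^(1/0.672)
t = 62.095731^(1/0.672)

465.8506 min


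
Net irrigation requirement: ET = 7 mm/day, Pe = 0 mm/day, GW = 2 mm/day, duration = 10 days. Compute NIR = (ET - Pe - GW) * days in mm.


Daily deficit = ET - Pe - GW = 7 - 0 - 2 = 5 mm/day
NIR = 5 * 10 = 50 mm

50.0000 mm


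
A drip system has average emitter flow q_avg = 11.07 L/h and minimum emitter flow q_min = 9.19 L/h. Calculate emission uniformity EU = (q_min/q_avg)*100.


EU = (q_min/q_avg)*100 = (9.19/11.07)*100 = 83.0172%

83.0172 %


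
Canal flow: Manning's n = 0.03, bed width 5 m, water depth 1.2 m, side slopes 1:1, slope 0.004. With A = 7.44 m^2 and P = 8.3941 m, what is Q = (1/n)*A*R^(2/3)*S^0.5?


R = A/P = 7.44/8.3941 = 0.886337
Q = (1/0.03) * 7.44 * 0.886337^(2/3) * 0.004^0.5

14.4726 m^3/s


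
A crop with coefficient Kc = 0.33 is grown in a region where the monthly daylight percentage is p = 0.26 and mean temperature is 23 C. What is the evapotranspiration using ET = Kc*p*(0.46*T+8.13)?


ET = Kc * p * (0.46*T + 8.13)
ET = 0.33 * 0.26 * (0.46*23 + 8.13)
ET = 0.33 * 0.26 * 18.7100

1.6053 mm/day


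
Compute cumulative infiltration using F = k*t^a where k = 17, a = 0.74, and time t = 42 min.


F = k * t^a = 17 * 42^0.74
F = 17 * 15.892948

270.1801 mm


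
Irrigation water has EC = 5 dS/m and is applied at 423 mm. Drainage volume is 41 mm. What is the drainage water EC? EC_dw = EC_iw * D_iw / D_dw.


EC_dw = EC_iw * D_iw / D_dw
EC_dw = 5 * 423 / 41
EC_dw = 2115 / 41

51.5854 dS/m


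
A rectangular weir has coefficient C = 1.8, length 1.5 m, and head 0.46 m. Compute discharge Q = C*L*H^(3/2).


Q = C * L * H^(3/2) = 1.8 * 1.5 * 0.46^1.5 = 1.8 * 1.5 * 0.311987

0.8424 m^3/s


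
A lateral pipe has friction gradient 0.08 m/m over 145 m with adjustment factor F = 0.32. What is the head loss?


hf = J * L * F = 0.08 * 145 * 0.32 = 3.7120 m

3.7120 m


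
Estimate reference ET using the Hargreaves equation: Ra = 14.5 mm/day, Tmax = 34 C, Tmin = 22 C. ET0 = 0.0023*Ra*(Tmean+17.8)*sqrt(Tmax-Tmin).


Tmean = (Tmax + Tmin)/2 = (34 + 22)/2 = 28.0
ET0 = 0.0023 * 14.5 * (28.0 + 17.8) * sqrt(34 - 22)
ET0 = 0.0023 * 14.5 * 45.8 * 3.464102

5.2912 mm/day


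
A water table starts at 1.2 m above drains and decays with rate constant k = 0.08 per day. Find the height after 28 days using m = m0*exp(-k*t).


m = m0 * exp(-k*t)
m = 1.2 * exp(-0.08 * 28)
m = 1.2 * exp(-2.2400)

0.1278 m


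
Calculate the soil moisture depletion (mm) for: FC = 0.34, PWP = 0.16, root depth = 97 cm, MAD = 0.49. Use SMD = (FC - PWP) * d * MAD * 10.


SMD = (FC - PWP) * d * MAD * 10
SMD = (0.34 - 0.16) * 97 * 0.49 * 10
SMD = 0.1800 * 97 * 0.49 * 10

85.5540 mm


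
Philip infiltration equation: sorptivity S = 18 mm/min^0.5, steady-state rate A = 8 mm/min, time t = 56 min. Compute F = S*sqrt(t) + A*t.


F = S*sqrt(t) + A*t
F = 18*sqrt(56) + 8*56
F = 18*7.483315 + 448

582.6997 mm


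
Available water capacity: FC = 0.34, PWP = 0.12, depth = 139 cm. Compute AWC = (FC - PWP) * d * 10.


AWC = (FC - PWP) * d * 10
AWC = (0.34 - 0.12) * 139 * 10
AWC = 0.2200 * 139 * 10

305.8000 mm


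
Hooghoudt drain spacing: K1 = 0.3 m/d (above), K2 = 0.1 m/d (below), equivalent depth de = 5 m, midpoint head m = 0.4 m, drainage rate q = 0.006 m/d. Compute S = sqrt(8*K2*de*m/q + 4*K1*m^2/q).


S^2 = 8*K2*de*m/q + 4*K1*m^2/q
S^2 = 8*0.1*5*0.4/0.006 + 4*0.3*0.4^2/0.006
S = sqrt(298.6667)

17.2820 m


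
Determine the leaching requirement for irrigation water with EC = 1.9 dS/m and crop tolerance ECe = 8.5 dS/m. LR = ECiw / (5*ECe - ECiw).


LR = ECiw / (5*ECe - ECiw)
LR = 1.9 / (5*8.5 - 1.9)
LR = 1.9 / 40.6000

0.0468


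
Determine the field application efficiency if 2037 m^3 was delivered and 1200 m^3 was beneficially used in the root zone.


Ea = V_root / V_field * 100 = 1200 / 2037 * 100 = 58.9102%

58.9102 %


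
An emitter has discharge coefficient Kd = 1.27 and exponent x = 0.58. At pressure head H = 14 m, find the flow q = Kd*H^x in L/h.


q = Kd * H^x = 1.27 * 14^0.58 = 1.27 * 4.621195

5.8689 L/h


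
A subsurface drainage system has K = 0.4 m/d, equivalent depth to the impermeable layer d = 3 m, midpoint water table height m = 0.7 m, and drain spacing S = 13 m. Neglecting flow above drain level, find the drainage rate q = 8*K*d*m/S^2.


q = 8*K*d*m/S^2
q = 8*0.4*3*0.7/13^2
q = 6.7200 / 169

0.0398 m/d


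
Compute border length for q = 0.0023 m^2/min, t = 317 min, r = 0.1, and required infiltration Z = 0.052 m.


L = q*t/((1+r)*Z)
L = 0.0023*317/((1+0.1)*0.052)
L = 0.7291/0.0572

12.7465 m


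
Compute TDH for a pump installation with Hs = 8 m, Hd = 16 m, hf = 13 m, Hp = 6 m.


TDH = Hs + Hd + hf + Hp = 8 + 16 + 13 + 6 = 43

43 m


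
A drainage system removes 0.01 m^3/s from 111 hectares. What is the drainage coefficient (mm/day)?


DC = Q * 86400 / (A * 10000) * 1000
DC = 0.01 * 86400 / (111 * 10000) * 1000
DC = 864000.0000 / 1110000

0.7784 mm/day


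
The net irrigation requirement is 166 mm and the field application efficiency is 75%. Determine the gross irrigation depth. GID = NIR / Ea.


Ea = 75% = 0.75
GID = NIR / Ea = 166 / 0.75 = 221.3333 mm

221.3333 mm


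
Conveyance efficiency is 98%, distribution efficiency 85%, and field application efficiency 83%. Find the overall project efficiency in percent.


Ec = 0.98, Eb = 0.85, Ea = 0.83
E = 0.98 * 0.85 * 0.83 * 100 = 69.1390%

69.1390 %


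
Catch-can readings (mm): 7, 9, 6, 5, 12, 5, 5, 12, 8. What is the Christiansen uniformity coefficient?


mean = 7.666667 mm
MAD = 2.296296 mm
CU = (1 - 2.296296/7.666667)*100

70.0483 %


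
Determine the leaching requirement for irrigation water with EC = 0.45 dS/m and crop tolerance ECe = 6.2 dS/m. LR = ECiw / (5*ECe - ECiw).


LR = ECiw / (5*ECe - ECiw)
LR = 0.45 / (5*6.2 - 0.45)
LR = 0.45 / 30.5500

0.0147


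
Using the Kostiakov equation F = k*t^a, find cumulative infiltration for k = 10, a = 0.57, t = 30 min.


F = k * t^a = 10 * 30^0.57
F = 10 * 6.949589

69.4959 mm


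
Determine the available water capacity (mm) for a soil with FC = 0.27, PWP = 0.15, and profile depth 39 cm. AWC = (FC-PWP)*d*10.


AWC = (FC - PWP) * d * 10
AWC = (0.27 - 0.15) * 39 * 10
AWC = 0.1200 * 39 * 10

46.8000 mm


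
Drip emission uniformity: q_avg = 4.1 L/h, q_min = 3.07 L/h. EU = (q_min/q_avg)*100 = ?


EU = (q_min/q_avg)*100 = (3.07/4.1)*100 = 74.8780%

74.8780 %


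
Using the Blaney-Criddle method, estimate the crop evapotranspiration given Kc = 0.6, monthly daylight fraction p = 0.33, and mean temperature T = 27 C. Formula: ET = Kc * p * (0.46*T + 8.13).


ET = Kc * p * (0.46*T + 8.13)
ET = 0.6 * 0.33 * (0.46*27 + 8.13)
ET = 0.6 * 0.33 * 20.5500

4.0689 mm/day


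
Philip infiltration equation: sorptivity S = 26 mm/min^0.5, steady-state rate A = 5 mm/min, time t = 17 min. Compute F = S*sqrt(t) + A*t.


F = S*sqrt(t) + A*t
F = 26*sqrt(17) + 5*17
F = 26*4.123106 + 85

192.2008 mm


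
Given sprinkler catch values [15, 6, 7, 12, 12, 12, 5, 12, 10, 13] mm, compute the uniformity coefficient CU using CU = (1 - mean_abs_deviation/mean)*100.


mean = 10.400000 mm
MAD = 2.720000 mm
CU = (1 - 2.720000/10.400000)*100

73.8462 %


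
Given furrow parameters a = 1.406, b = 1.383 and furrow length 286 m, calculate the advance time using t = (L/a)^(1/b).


t = (L/a)^(1/b)
t = (286/1.406)^(1/1.383)
t = 203.413940^(1/1.383)

46.6779 min


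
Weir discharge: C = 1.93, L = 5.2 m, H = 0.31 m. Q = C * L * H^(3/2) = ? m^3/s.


Q = C * L * H^(3/2) = 1.93 * 5.2 * 0.31^1.5 = 1.93 * 5.2 * 0.172601

1.7322 m^3/s


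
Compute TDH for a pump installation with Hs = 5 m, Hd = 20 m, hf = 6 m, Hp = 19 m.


TDH = Hs + Hd + hf + Hp = 5 + 20 + 6 + 19 = 50

50 m
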